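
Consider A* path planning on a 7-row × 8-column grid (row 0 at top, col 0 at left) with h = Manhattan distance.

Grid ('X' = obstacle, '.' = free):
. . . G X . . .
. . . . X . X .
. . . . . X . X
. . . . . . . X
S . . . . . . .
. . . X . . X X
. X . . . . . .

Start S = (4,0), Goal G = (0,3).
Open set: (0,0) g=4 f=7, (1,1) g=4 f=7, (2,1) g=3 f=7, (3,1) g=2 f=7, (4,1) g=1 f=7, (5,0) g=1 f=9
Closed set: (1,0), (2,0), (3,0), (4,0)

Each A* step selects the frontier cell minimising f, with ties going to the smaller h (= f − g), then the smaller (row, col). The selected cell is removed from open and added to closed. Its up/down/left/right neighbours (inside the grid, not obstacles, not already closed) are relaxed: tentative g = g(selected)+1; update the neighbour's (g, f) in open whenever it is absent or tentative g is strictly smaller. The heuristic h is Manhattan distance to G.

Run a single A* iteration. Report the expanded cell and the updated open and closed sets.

step 1: expand (0,0) (f=7, h=3) → closed; open now [(0,1) g=5 f=7, (1,1) g=4 f=7, (2,1) g=3 f=7, (3,1) g=2 f=7, (4,1) g=1 f=7, (5,0) g=1 f=9]

expanded=(0,0); open=[(0,1) g=5 f=7, (1,1) g=4 f=7, (2,1) g=3 f=7, (3,1) g=2 f=7, (4,1) g=1 f=7, (5,0) g=1 f=9]; closed=[(0,0), (1,0), (2,0), (3,0), (4,0)]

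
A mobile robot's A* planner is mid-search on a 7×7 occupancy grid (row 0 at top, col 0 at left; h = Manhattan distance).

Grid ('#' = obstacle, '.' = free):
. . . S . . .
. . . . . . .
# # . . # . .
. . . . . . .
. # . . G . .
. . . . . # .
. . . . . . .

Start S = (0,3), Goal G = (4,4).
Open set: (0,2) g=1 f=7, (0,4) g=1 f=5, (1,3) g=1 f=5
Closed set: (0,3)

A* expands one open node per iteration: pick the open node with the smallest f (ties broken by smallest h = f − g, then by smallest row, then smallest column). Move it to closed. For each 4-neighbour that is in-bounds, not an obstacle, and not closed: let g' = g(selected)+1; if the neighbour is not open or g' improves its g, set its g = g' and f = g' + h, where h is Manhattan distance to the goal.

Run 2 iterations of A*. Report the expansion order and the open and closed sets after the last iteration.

step 1: expand (0,4) (f=5, h=4) → closed; open now [(0,2) g=1 f=7, (0,5) g=2 f=7, (1,3) g=1 f=5, (1,4) g=2 f=5]
step 2: expand (1,4) (f=5, h=3) → closed; open now [(0,2) g=1 f=7, (0,5) g=2 f=7, (1,3) g=1 f=5, (1,5) g=3 f=7]

order=[(0,4) → (1,4)]; open=[(0,2) g=1 f=7, (0,5) g=2 f=7, (1,3) g=1 f=5, (1,5) g=3 f=7]; closed=[(0,3), (0,4), (1,4)]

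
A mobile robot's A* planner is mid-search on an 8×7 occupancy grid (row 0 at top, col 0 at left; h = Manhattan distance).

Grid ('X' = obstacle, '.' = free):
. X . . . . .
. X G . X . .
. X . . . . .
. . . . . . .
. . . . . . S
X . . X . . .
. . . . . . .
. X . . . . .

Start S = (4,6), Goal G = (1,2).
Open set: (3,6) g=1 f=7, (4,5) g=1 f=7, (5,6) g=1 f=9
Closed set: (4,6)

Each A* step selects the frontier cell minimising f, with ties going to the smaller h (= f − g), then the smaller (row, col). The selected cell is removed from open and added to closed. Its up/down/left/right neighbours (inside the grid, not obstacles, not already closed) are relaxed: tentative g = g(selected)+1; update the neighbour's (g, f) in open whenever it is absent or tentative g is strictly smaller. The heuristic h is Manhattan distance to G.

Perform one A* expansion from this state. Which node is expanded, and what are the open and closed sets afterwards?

expanded=(3,6); open=[(2,6) g=2 f=7, (3,5) g=2 f=7, (4,5) g=1 f=7, (5,6) g=1 f=9]; closed=[(3,6), (4,6)]

step 1: expand (3,6) (f=7, h=6) → closed; open now [(2,6) g=2 f=7, (3,5) g=2 f=7, (4,5) g=1 f=7, (5,6) g=1 f=9]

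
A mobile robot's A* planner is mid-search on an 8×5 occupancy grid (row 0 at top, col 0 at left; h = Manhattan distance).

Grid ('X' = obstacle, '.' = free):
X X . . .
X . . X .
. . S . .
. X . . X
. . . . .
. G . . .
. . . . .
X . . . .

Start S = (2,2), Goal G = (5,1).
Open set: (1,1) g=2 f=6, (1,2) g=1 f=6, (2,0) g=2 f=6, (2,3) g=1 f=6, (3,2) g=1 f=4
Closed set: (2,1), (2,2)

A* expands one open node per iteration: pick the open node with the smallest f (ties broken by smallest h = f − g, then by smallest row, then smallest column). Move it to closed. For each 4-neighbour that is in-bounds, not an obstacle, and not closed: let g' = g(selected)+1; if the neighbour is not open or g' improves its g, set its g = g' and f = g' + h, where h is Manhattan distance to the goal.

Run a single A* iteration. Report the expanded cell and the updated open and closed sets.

step 1: expand (3,2) (f=4, h=3) → closed; open now [(1,1) g=2 f=6, (1,2) g=1 f=6, (2,0) g=2 f=6, (2,3) g=1 f=6, (3,3) g=2 f=6, (4,2) g=2 f=4]

expanded=(3,2); open=[(1,1) g=2 f=6, (1,2) g=1 f=6, (2,0) g=2 f=6, (2,3) g=1 f=6, (3,3) g=2 f=6, (4,2) g=2 f=4]; closed=[(2,1), (2,2), (3,2)]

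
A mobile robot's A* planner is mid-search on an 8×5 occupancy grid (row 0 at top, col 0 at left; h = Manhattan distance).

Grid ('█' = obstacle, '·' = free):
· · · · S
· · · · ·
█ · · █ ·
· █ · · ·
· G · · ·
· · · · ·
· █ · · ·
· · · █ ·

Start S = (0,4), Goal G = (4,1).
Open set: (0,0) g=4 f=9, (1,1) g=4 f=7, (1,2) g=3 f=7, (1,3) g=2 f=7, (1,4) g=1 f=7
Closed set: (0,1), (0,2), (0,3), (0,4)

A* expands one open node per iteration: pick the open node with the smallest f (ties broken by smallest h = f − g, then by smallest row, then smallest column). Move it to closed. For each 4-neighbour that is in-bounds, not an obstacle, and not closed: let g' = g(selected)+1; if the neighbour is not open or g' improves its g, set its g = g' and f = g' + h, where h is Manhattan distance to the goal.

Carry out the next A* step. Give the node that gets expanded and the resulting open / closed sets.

step 1: expand (1,1) (f=7, h=3) → closed; open now [(0,0) g=4 f=9, (1,0) g=5 f=9, (1,2) g=3 f=7, (1,3) g=2 f=7, (1,4) g=1 f=7, (2,1) g=5 f=7]

expanded=(1,1); open=[(0,0) g=4 f=9, (1,0) g=5 f=9, (1,2) g=3 f=7, (1,3) g=2 f=7, (1,4) g=1 f=7, (2,1) g=5 f=7]; closed=[(0,1), (0,2), (0,3), (0,4), (1,1)]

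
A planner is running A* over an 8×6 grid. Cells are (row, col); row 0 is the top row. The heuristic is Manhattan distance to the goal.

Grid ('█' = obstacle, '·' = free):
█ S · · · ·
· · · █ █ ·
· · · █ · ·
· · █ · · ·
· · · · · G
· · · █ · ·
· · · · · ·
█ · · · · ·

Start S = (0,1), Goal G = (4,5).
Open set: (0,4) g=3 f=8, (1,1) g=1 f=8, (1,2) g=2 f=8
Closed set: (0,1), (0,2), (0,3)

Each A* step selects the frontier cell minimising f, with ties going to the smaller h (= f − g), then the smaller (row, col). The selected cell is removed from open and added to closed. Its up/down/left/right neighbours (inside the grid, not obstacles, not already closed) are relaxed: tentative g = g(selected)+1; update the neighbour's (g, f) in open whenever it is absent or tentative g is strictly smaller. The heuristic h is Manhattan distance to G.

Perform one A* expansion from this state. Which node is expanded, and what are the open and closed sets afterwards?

step 1: expand (0,4) (f=8, h=5) → closed; open now [(0,5) g=4 f=8, (1,1) g=1 f=8, (1,2) g=2 f=8]

expanded=(0,4); open=[(0,5) g=4 f=8, (1,1) g=1 f=8, (1,2) g=2 f=8]; closed=[(0,1), (0,2), (0,3), (0,4)]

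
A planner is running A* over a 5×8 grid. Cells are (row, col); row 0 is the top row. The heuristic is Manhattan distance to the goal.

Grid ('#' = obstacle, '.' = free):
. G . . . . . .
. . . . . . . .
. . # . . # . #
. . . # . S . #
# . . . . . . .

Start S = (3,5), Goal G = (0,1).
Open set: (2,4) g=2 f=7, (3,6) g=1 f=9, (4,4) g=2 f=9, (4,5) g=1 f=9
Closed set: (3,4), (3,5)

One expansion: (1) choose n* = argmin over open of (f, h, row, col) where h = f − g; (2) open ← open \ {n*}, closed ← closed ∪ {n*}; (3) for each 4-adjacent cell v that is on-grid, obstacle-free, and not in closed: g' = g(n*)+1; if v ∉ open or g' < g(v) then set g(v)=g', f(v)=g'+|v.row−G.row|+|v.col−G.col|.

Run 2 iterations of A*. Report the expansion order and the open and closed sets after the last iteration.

order=[(2,4) → (1,4)]; open=[(0,4) g=4 f=7, (1,3) g=4 f=7, (1,5) g=4 f=9, (2,3) g=3 f=7, (3,6) g=1 f=9, (4,4) g=2 f=9, (4,5) g=1 f=9]; closed=[(1,4), (2,4), (3,4), (3,5)]

step 1: expand (2,4) (f=7, h=5) → closed; open now [(1,4) g=3 f=7, (2,3) g=3 f=7, (3,6) g=1 f=9, (4,4) g=2 f=9, (4,5) g=1 f=9]
step 2: expand (1,4) (f=7, h=4) → closed; open now [(0,4) g=4 f=7, (1,3) g=4 f=7, (1,5) g=4 f=9, (2,3) g=3 f=7, (3,6) g=1 f=9, (4,4) g=2 f=9, (4,5) g=1 f=9]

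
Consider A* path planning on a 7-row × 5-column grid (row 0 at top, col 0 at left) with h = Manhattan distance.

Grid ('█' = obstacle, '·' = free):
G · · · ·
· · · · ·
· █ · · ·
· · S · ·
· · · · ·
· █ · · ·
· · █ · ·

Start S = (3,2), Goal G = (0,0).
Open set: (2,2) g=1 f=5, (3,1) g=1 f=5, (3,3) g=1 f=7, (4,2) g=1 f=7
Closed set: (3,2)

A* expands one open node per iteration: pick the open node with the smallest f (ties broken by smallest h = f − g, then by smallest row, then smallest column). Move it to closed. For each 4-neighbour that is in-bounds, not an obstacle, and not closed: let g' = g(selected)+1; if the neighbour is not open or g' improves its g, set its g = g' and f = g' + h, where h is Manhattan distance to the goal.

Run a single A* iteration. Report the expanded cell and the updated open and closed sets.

step 1: expand (2,2) (f=5, h=4) → closed; open now [(1,2) g=2 f=5, (2,3) g=2 f=7, (3,1) g=1 f=5, (3,3) g=1 f=7, (4,2) g=1 f=7]

expanded=(2,2); open=[(1,2) g=2 f=5, (2,3) g=2 f=7, (3,1) g=1 f=5, (3,3) g=1 f=7, (4,2) g=1 f=7]; closed=[(2,2), (3,2)]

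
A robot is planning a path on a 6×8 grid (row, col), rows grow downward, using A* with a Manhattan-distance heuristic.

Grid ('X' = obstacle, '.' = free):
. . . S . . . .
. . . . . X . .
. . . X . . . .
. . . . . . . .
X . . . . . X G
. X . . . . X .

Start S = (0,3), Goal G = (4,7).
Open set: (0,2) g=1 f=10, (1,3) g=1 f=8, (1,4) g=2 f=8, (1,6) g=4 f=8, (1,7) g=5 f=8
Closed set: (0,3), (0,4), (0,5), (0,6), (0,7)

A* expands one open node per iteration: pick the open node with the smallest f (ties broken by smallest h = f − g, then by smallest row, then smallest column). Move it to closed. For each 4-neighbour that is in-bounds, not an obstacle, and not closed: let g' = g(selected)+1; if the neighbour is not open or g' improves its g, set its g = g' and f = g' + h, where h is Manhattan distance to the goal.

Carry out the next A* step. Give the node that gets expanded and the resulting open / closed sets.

step 1: expand (1,7) (f=8, h=3) → closed; open now [(0,2) g=1 f=10, (1,3) g=1 f=8, (1,4) g=2 f=8, (1,6) g=4 f=8, (2,7) g=6 f=8]

expanded=(1,7); open=[(0,2) g=1 f=10, (1,3) g=1 f=8, (1,4) g=2 f=8, (1,6) g=4 f=8, (2,7) g=6 f=8]; closed=[(0,3), (0,4), (0,5), (0,6), (0,7), (1,7)]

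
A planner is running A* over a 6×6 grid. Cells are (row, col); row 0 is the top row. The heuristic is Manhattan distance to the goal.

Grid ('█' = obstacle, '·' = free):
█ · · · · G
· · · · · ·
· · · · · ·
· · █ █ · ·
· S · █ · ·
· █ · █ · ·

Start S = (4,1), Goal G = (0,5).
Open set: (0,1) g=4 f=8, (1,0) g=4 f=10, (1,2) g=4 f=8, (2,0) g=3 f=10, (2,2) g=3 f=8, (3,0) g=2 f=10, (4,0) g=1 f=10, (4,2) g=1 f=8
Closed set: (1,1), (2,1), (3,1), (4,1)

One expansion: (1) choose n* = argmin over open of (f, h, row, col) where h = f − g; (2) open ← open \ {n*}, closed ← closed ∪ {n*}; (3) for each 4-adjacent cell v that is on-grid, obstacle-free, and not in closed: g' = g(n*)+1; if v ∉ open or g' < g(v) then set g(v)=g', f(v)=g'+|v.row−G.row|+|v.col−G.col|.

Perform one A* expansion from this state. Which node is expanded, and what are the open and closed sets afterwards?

step 1: expand (0,1) (f=8, h=4) → closed; open now [(0,2) g=5 f=8, (1,0) g=4 f=10, (1,2) g=4 f=8, (2,0) g=3 f=10, (2,2) g=3 f=8, (3,0) g=2 f=10, (4,0) g=1 f=10, (4,2) g=1 f=8]

expanded=(0,1); open=[(0,2) g=5 f=8, (1,0) g=4 f=10, (1,2) g=4 f=8, (2,0) g=3 f=10, (2,2) g=3 f=8, (3,0) g=2 f=10, (4,0) g=1 f=10, (4,2) g=1 f=8]; closed=[(0,1), (1,1), (2,1), (3,1), (4,1)]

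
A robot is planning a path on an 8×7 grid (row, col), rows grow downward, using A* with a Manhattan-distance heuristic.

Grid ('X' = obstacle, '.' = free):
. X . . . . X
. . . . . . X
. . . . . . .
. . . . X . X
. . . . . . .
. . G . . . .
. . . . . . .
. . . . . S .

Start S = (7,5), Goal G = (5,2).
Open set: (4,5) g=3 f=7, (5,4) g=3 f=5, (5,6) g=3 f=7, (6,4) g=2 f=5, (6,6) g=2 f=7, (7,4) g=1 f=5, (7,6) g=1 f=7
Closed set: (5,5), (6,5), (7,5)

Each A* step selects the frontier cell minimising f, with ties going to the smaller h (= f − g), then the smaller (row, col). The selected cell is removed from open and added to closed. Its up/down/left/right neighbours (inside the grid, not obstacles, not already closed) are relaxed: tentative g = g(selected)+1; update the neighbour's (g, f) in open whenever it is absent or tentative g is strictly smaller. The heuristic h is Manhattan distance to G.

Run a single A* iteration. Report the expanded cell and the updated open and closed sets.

expanded=(5,4); open=[(4,4) g=4 f=7, (4,5) g=3 f=7, (5,3) g=4 f=5, (5,6) g=3 f=7, (6,4) g=2 f=5, (6,6) g=2 f=7, (7,4) g=1 f=5, (7,6) g=1 f=7]; closed=[(5,4), (5,5), (6,5), (7,5)]

step 1: expand (5,4) (f=5, h=2) → closed; open now [(4,4) g=4 f=7, (4,5) g=3 f=7, (5,3) g=4 f=5, (5,6) g=3 f=7, (6,4) g=2 f=5, (6,6) g=2 f=7, (7,4) g=1 f=5, (7,6) g=1 f=7]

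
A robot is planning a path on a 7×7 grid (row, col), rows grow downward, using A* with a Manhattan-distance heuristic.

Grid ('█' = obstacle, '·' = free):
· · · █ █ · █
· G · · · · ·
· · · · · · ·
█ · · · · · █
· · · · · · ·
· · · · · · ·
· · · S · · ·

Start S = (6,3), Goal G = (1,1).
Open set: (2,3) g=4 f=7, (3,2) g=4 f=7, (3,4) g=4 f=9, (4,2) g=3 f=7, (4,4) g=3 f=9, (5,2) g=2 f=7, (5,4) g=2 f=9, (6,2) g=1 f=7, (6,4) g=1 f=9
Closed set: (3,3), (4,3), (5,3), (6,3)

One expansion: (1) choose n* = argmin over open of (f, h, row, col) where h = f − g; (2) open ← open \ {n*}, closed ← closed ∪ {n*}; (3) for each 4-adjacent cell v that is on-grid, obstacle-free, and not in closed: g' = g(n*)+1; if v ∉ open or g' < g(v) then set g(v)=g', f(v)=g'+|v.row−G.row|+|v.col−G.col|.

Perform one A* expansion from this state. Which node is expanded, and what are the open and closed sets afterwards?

expanded=(2,3); open=[(1,3) g=5 f=7, (2,2) g=5 f=7, (2,4) g=5 f=9, (3,2) g=4 f=7, (3,4) g=4 f=9, (4,2) g=3 f=7, (4,4) g=3 f=9, (5,2) g=2 f=7, (5,4) g=2 f=9, (6,2) g=1 f=7, (6,4) g=1 f=9]; closed=[(2,3), (3,3), (4,3), (5,3), (6,3)]

step 1: expand (2,3) (f=7, h=3) → closed; open now [(1,3) g=5 f=7, (2,2) g=5 f=7, (2,4) g=5 f=9, (3,2) g=4 f=7, (3,4) g=4 f=9, (4,2) g=3 f=7, (4,4) g=3 f=9, (5,2) g=2 f=7, (5,4) g=2 f=9, (6,2) g=1 f=7, (6,4) g=1 f=9]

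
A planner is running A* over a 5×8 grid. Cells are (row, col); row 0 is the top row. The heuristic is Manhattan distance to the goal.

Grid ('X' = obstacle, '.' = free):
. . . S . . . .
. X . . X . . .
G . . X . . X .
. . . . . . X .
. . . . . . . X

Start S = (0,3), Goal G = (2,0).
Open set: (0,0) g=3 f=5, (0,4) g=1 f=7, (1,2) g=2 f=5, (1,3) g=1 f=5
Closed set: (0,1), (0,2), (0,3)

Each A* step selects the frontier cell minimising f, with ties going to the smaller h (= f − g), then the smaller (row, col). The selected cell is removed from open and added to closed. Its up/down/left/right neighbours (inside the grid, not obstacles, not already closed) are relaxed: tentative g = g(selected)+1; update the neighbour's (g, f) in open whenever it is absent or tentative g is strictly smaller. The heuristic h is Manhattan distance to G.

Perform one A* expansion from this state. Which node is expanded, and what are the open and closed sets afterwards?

step 1: expand (0,0) (f=5, h=2) → closed; open now [(0,4) g=1 f=7, (1,0) g=4 f=5, (1,2) g=2 f=5, (1,3) g=1 f=5]

expanded=(0,0); open=[(0,4) g=1 f=7, (1,0) g=4 f=5, (1,2) g=2 f=5, (1,3) g=1 f=5]; closed=[(0,0), (0,1), (0,2), (0,3)]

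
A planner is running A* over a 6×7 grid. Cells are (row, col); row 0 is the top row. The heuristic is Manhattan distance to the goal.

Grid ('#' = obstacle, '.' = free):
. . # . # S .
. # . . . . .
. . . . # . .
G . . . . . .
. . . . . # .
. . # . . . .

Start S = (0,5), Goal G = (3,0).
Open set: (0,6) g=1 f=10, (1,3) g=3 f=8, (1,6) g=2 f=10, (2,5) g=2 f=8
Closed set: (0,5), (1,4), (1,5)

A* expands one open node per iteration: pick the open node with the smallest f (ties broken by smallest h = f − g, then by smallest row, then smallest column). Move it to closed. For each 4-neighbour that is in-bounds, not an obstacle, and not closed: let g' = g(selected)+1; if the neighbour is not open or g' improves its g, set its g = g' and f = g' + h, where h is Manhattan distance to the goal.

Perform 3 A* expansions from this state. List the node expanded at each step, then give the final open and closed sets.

step 1: expand (1,3) (f=8, h=5) → closed; open now [(0,3) g=4 f=10, (0,6) g=1 f=10, (1,2) g=4 f=8, (1,6) g=2 f=10, (2,3) g=4 f=8, (2,5) g=2 f=8]
step 2: expand (1,2) (f=8, h=4) → closed; open now [(0,3) g=4 f=10, (0,6) g=1 f=10, (1,6) g=2 f=10, (2,2) g=5 f=8, (2,3) g=4 f=8, (2,5) g=2 f=8]
step 3: expand (2,2) (f=8, h=3) → closed; open now [(0,3) g=4 f=10, (0,6) g=1 f=10, (1,6) g=2 f=10, (2,1) g=6 f=8, (2,3) g=4 f=8, (2,5) g=2 f=8, (3,2) g=6 f=8]

order=[(1,3) → (1,2) → (2,2)]; open=[(0,3) g=4 f=10, (0,6) g=1 f=10, (1,6) g=2 f=10, (2,1) g=6 f=8, (2,3) g=4 f=8, (2,5) g=2 f=8, (3,2) g=6 f=8]; closed=[(0,5), (1,2), (1,3), (1,4), (1,5), (2,2)]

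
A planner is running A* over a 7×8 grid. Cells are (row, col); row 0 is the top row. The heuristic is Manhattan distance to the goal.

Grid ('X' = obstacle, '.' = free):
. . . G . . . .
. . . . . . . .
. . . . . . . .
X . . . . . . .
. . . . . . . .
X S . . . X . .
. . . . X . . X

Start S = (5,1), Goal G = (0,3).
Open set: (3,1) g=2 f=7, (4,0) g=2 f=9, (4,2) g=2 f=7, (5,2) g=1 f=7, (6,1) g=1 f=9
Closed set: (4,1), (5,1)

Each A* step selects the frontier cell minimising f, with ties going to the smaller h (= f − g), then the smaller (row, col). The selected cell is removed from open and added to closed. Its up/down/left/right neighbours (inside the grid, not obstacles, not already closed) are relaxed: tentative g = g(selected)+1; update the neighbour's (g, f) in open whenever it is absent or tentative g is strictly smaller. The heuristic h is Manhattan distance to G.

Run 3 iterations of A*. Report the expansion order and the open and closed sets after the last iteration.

step 1: expand (3,1) (f=7, h=5) → closed; open now [(2,1) g=3 f=7, (3,2) g=3 f=7, (4,0) g=2 f=9, (4,2) g=2 f=7, (5,2) g=1 f=7, (6,1) g=1 f=9]
step 2: expand (2,1) (f=7, h=4) → closed; open now [(1,1) g=4 f=7, (2,0) g=4 f=9, (2,2) g=4 f=7, (3,2) g=3 f=7, (4,0) g=2 f=9, (4,2) g=2 f=7, (5,2) g=1 f=7, (6,1) g=1 f=9]
step 3: expand (1,1) (f=7, h=3) → closed; open now [(0,1) g=5 f=7, (1,0) g=5 f=9, (1,2) g=5 f=7, (2,0) g=4 f=9, (2,2) g=4 f=7, (3,2) g=3 f=7, (4,0) g=2 f=9, (4,2) g=2 f=7, (5,2) g=1 f=7, (6,1) g=1 f=9]

order=[(3,1) → (2,1) → (1,1)]; open=[(0,1) g=5 f=7, (1,0) g=5 f=9, (1,2) g=5 f=7, (2,0) g=4 f=9, (2,2) g=4 f=7, (3,2) g=3 f=7, (4,0) g=2 f=9, (4,2) g=2 f=7, (5,2) g=1 f=7, (6,1) g=1 f=9]; closed=[(1,1), (2,1), (3,1), (4,1), (5,1)]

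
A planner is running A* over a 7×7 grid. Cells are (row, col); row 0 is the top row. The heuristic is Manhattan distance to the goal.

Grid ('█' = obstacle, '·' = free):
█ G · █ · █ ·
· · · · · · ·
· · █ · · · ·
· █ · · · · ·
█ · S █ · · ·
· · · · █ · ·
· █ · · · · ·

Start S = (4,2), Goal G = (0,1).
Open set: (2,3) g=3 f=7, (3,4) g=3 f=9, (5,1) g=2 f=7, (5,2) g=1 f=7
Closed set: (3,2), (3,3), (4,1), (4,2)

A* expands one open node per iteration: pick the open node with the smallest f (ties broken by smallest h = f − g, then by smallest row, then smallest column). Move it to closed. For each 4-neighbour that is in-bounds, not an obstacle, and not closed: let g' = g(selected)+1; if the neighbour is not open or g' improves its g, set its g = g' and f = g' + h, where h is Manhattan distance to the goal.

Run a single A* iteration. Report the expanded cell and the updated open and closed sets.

step 1: expand (2,3) (f=7, h=4) → closed; open now [(1,3) g=4 f=7, (2,4) g=4 f=9, (3,4) g=3 f=9, (5,1) g=2 f=7, (5,2) g=1 f=7]

expanded=(2,3); open=[(1,3) g=4 f=7, (2,4) g=4 f=9, (3,4) g=3 f=9, (5,1) g=2 f=7, (5,2) g=1 f=7]; closed=[(2,3), (3,2), (3,3), (4,1), (4,2)]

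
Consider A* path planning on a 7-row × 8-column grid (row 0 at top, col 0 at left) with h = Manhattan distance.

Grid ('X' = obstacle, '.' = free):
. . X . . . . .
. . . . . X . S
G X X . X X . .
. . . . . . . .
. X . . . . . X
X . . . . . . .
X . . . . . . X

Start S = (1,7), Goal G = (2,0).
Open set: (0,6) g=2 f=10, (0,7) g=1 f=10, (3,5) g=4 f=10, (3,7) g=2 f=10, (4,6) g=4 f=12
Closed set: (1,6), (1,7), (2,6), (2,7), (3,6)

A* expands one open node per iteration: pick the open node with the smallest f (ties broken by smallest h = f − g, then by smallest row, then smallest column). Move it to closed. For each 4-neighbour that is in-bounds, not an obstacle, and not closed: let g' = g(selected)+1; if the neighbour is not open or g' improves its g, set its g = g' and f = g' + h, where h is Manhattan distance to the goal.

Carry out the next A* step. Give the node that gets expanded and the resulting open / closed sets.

expanded=(3,5); open=[(0,6) g=2 f=10, (0,7) g=1 f=10, (3,4) g=5 f=10, (3,7) g=2 f=10, (4,5) g=5 f=12, (4,6) g=4 f=12]; closed=[(1,6), (1,7), (2,6), (2,7), (3,5), (3,6)]

step 1: expand (3,5) (f=10, h=6) → closed; open now [(0,6) g=2 f=10, (0,7) g=1 f=10, (3,4) g=5 f=10, (3,7) g=2 f=10, (4,5) g=5 f=12, (4,6) g=4 f=12]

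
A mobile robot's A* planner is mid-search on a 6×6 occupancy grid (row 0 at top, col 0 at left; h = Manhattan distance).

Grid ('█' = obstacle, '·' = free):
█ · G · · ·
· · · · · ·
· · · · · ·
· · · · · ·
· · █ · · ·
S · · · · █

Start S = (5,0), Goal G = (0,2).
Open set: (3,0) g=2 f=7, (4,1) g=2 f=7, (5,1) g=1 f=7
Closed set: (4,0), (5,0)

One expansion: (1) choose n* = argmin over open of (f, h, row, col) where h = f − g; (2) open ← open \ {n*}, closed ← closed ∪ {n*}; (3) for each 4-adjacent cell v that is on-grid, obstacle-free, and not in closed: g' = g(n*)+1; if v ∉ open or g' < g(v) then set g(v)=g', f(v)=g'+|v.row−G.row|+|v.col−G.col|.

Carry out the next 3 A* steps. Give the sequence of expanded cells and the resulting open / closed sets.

order=[(3,0) → (2,0) → (1,0)]; open=[(1,1) g=5 f=7, (2,1) g=4 f=7, (3,1) g=3 f=7, (4,1) g=2 f=7, (5,1) g=1 f=7]; closed=[(1,0), (2,0), (3,0), (4,0), (5,0)]

step 1: expand (3,0) (f=7, h=5) → closed; open now [(2,0) g=3 f=7, (3,1) g=3 f=7, (4,1) g=2 f=7, (5,1) g=1 f=7]
step 2: expand (2,0) (f=7, h=4) → closed; open now [(1,0) g=4 f=7, (2,1) g=4 f=7, (3,1) g=3 f=7, (4,1) g=2 f=7, (5,1) g=1 f=7]
step 3: expand (1,0) (f=7, h=3) → closed; open now [(1,1) g=5 f=7, (2,1) g=4 f=7, (3,1) g=3 f=7, (4,1) g=2 f=7, (5,1) g=1 f=7]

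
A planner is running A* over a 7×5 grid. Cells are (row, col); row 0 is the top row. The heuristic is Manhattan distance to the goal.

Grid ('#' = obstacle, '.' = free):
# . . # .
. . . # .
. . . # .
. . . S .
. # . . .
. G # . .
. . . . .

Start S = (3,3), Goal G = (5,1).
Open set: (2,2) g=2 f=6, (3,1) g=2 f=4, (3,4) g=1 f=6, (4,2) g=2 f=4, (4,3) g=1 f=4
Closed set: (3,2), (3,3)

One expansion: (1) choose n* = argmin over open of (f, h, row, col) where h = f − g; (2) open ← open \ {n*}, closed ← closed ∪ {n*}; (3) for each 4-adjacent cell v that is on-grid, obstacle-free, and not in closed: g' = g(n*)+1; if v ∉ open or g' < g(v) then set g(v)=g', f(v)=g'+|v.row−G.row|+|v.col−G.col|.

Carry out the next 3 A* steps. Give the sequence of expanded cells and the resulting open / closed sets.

order=[(3,1) → (4,2) → (4,3)]; open=[(2,1) g=3 f=6, (2,2) g=2 f=6, (3,0) g=3 f=6, (3,4) g=1 f=6, (4,4) g=2 f=6, (5,3) g=2 f=4]; closed=[(3,1), (3,2), (3,3), (4,2), (4,3)]

step 1: expand (3,1) (f=4, h=2) → closed; open now [(2,1) g=3 f=6, (2,2) g=2 f=6, (3,0) g=3 f=6, (3,4) g=1 f=6, (4,2) g=2 f=4, (4,3) g=1 f=4]
step 2: expand (4,2) (f=4, h=2) → closed; open now [(2,1) g=3 f=6, (2,2) g=2 f=6, (3,0) g=3 f=6, (3,4) g=1 f=6, (4,3) g=1 f=4]
step 3: expand (4,3) (f=4, h=3) → closed; open now [(2,1) g=3 f=6, (2,2) g=2 f=6, (3,0) g=3 f=6, (3,4) g=1 f=6, (4,4) g=2 f=6, (5,3) g=2 f=4]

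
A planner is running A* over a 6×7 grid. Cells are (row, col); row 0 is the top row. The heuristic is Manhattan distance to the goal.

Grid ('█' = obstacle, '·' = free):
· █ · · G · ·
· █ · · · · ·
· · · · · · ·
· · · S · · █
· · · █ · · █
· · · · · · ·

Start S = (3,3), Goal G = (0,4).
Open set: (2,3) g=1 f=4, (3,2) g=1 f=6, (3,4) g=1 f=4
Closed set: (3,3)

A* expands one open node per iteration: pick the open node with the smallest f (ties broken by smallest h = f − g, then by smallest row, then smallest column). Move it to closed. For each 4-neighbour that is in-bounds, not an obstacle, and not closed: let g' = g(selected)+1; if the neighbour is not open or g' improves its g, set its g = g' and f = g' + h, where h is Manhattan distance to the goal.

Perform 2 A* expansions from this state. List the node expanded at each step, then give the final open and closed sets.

step 1: expand (2,3) (f=4, h=3) → closed; open now [(1,3) g=2 f=4, (2,2) g=2 f=6, (2,4) g=2 f=4, (3,2) g=1 f=6, (3,4) g=1 f=4]
step 2: expand (1,3) (f=4, h=2) → closed; open now [(0,3) g=3 f=4, (1,2) g=3 f=6, (1,4) g=3 f=4, (2,2) g=2 f=6, (2,4) g=2 f=4, (3,2) g=1 f=6, (3,4) g=1 f=4]

order=[(2,3) → (1,3)]; open=[(0,3) g=3 f=4, (1,2) g=3 f=6, (1,4) g=3 f=4, (2,2) g=2 f=6, (2,4) g=2 f=4, (3,2) g=1 f=6, (3,4) g=1 f=4]; closed=[(1,3), (2,3), (3,3)]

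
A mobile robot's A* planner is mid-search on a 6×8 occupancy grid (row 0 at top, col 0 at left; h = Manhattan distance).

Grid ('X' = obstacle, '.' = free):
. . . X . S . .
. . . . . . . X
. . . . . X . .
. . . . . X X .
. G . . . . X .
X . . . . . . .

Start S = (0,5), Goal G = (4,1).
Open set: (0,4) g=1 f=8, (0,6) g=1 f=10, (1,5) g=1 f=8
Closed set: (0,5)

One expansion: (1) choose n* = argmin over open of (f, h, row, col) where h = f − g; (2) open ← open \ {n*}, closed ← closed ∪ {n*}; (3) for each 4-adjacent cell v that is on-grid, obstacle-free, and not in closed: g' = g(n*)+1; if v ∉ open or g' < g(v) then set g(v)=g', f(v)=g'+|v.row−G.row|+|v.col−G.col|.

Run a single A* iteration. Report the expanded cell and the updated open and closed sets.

expanded=(0,4); open=[(0,6) g=1 f=10, (1,4) g=2 f=8, (1,5) g=1 f=8]; closed=[(0,4), (0,5)]

step 1: expand (0,4) (f=8, h=7) → closed; open now [(0,6) g=1 f=10, (1,4) g=2 f=8, (1,5) g=1 f=8]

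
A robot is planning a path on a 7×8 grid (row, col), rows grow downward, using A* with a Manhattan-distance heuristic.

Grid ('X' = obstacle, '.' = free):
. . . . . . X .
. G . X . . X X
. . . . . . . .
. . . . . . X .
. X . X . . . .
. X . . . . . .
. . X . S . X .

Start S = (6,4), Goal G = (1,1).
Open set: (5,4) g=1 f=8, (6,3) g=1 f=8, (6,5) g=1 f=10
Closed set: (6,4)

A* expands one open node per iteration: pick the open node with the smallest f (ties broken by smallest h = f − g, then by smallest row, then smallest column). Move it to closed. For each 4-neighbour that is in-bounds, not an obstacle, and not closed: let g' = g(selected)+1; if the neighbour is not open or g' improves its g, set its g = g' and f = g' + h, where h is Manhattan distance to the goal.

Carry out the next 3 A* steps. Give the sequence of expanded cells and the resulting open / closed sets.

step 1: expand (5,4) (f=8, h=7) → closed; open now [(4,4) g=2 f=8, (5,3) g=2 f=8, (5,5) g=2 f=10, (6,3) g=1 f=8, (6,5) g=1 f=10]
step 2: expand (4,4) (f=8, h=6) → closed; open now [(3,4) g=3 f=8, (4,5) g=3 f=10, (5,3) g=2 f=8, (5,5) g=2 f=10, (6,3) g=1 f=8, (6,5) g=1 f=10]
step 3: expand (3,4) (f=8, h=5) → closed; open now [(2,4) g=4 f=8, (3,3) g=4 f=8, (3,5) g=4 f=10, (4,5) g=3 f=10, (5,3) g=2 f=8, (5,5) g=2 f=10, (6,3) g=1 f=8, (6,5) g=1 f=10]

order=[(5,4) → (4,4) → (3,4)]; open=[(2,4) g=4 f=8, (3,3) g=4 f=8, (3,5) g=4 f=10, (4,5) g=3 f=10, (5,3) g=2 f=8, (5,5) g=2 f=10, (6,3) g=1 f=8, (6,5) g=1 f=10]; closed=[(3,4), (4,4), (5,4), (6,4)]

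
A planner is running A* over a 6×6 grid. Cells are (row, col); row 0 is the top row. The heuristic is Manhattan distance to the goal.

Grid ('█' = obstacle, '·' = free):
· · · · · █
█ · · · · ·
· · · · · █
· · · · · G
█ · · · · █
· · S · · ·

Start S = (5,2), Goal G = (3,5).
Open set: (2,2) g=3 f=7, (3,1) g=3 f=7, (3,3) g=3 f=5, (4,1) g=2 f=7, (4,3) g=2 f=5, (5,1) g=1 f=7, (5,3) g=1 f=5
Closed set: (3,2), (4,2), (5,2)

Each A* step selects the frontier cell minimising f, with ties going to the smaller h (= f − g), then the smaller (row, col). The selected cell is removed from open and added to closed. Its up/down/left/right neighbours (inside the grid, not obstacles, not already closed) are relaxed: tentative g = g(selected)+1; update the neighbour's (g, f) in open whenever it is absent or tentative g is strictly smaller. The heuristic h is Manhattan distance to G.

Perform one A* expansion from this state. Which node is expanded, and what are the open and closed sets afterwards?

step 1: expand (3,3) (f=5, h=2) → closed; open now [(2,2) g=3 f=7, (2,3) g=4 f=7, (3,1) g=3 f=7, (3,4) g=4 f=5, (4,1) g=2 f=7, (4,3) g=2 f=5, (5,1) g=1 f=7, (5,3) g=1 f=5]

expanded=(3,3); open=[(2,2) g=3 f=7, (2,3) g=4 f=7, (3,1) g=3 f=7, (3,4) g=4 f=5, (4,1) g=2 f=7, (4,3) g=2 f=5, (5,1) g=1 f=7, (5,3) g=1 f=5]; closed=[(3,2), (3,3), (4,2), (5,2)]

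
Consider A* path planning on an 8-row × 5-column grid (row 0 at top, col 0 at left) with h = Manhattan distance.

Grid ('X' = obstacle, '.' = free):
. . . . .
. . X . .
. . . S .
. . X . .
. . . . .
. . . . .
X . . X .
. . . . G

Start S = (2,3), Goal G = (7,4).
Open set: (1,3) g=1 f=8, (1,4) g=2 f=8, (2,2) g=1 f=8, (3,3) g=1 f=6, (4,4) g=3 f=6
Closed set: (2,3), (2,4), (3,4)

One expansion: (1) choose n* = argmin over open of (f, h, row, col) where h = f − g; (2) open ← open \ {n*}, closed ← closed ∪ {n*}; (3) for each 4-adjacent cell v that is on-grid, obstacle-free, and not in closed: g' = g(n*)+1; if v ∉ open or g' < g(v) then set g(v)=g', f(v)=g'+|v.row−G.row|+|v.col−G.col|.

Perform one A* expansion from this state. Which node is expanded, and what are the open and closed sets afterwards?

step 1: expand (4,4) (f=6, h=3) → closed; open now [(1,3) g=1 f=8, (1,4) g=2 f=8, (2,2) g=1 f=8, (3,3) g=1 f=6, (4,3) g=4 f=8, (5,4) g=4 f=6]

expanded=(4,4); open=[(1,3) g=1 f=8, (1,4) g=2 f=8, (2,2) g=1 f=8, (3,3) g=1 f=6, (4,3) g=4 f=8, (5,4) g=4 f=6]; closed=[(2,3), (2,4), (3,4), (4,4)]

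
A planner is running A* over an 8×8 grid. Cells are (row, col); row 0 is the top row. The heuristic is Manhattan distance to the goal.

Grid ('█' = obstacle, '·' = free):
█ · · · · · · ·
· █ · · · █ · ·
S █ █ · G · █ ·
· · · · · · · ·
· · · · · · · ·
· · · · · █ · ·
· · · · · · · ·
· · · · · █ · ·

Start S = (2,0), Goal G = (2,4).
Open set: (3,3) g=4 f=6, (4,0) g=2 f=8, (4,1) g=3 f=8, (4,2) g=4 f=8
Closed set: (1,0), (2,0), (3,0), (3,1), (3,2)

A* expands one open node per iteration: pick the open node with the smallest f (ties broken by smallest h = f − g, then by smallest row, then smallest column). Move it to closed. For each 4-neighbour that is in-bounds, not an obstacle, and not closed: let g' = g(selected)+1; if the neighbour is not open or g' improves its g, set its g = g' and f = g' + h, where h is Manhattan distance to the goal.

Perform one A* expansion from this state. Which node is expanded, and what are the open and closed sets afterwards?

expanded=(3,3); open=[(2,3) g=5 f=6, (3,4) g=5 f=6, (4,0) g=2 f=8, (4,1) g=3 f=8, (4,2) g=4 f=8, (4,3) g=5 f=8]; closed=[(1,0), (2,0), (3,0), (3,1), (3,2), (3,3)]

step 1: expand (3,3) (f=6, h=2) → closed; open now [(2,3) g=5 f=6, (3,4) g=5 f=6, (4,0) g=2 f=8, (4,1) g=3 f=8, (4,2) g=4 f=8, (4,3) g=5 f=8]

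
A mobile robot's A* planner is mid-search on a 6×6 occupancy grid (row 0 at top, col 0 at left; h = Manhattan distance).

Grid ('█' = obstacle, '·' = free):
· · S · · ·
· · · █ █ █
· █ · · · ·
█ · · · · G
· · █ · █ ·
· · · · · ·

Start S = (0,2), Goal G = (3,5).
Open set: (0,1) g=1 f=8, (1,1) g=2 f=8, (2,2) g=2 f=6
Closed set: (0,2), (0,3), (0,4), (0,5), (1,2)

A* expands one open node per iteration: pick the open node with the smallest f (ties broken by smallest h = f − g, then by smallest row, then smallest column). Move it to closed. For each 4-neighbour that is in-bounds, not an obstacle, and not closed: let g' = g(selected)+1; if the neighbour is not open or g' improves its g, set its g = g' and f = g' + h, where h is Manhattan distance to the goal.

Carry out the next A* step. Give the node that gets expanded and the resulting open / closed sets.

step 1: expand (2,2) (f=6, h=4) → closed; open now [(0,1) g=1 f=8, (1,1) g=2 f=8, (2,3) g=3 f=6, (3,2) g=3 f=6]

expanded=(2,2); open=[(0,1) g=1 f=8, (1,1) g=2 f=8, (2,3) g=3 f=6, (3,2) g=3 f=6]; closed=[(0,2), (0,3), (0,4), (0,5), (1,2), (2,2)]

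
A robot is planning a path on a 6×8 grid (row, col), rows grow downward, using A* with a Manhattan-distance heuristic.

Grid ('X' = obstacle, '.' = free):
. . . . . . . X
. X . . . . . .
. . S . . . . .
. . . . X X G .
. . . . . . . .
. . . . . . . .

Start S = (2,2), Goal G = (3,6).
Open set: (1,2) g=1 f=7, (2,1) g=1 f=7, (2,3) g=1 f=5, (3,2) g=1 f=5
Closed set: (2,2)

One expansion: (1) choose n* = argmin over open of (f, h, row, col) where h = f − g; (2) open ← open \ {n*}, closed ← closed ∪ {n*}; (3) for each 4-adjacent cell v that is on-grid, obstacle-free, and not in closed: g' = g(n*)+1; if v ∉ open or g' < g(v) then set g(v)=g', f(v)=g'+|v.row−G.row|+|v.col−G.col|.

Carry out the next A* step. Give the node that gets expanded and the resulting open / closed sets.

step 1: expand (2,3) (f=5, h=4) → closed; open now [(1,2) g=1 f=7, (1,3) g=2 f=7, (2,1) g=1 f=7, (2,4) g=2 f=5, (3,2) g=1 f=5, (3,3) g=2 f=5]

expanded=(2,3); open=[(1,2) g=1 f=7, (1,3) g=2 f=7, (2,1) g=1 f=7, (2,4) g=2 f=5, (3,2) g=1 f=5, (3,3) g=2 f=5]; closed=[(2,2), (2,3)]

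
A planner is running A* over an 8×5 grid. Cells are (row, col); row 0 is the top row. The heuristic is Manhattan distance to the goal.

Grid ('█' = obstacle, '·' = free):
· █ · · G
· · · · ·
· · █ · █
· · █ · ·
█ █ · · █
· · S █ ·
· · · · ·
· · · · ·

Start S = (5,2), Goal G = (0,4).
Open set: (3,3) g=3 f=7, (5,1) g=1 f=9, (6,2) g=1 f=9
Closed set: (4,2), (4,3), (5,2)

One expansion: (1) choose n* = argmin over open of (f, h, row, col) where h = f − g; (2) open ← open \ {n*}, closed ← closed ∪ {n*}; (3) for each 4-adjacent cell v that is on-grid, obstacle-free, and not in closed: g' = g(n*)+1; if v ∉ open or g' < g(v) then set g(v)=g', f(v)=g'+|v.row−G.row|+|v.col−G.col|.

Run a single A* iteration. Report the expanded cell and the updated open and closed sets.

step 1: expand (3,3) (f=7, h=4) → closed; open now [(2,3) g=4 f=7, (3,4) g=4 f=7, (5,1) g=1 f=9, (6,2) g=1 f=9]

expanded=(3,3); open=[(2,3) g=4 f=7, (3,4) g=4 f=7, (5,1) g=1 f=9, (6,2) g=1 f=9]; closed=[(3,3), (4,2), (4,3), (5,2)]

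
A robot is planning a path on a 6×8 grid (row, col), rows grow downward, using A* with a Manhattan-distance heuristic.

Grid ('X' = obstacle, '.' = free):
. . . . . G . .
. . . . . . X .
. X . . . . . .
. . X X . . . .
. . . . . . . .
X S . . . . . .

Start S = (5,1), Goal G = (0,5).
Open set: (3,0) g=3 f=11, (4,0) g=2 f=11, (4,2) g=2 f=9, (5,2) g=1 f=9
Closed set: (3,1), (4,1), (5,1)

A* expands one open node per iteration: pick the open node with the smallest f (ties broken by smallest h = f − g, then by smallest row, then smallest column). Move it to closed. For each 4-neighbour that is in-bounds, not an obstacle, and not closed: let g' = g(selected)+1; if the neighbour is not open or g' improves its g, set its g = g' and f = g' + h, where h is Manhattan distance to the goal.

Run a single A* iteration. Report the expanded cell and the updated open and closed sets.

step 1: expand (4,2) (f=9, h=7) → closed; open now [(3,0) g=3 f=11, (4,0) g=2 f=11, (4,3) g=3 f=9, (5,2) g=1 f=9]

expanded=(4,2); open=[(3,0) g=3 f=11, (4,0) g=2 f=11, (4,3) g=3 f=9, (5,2) g=1 f=9]; closed=[(3,1), (4,1), (4,2), (5,1)]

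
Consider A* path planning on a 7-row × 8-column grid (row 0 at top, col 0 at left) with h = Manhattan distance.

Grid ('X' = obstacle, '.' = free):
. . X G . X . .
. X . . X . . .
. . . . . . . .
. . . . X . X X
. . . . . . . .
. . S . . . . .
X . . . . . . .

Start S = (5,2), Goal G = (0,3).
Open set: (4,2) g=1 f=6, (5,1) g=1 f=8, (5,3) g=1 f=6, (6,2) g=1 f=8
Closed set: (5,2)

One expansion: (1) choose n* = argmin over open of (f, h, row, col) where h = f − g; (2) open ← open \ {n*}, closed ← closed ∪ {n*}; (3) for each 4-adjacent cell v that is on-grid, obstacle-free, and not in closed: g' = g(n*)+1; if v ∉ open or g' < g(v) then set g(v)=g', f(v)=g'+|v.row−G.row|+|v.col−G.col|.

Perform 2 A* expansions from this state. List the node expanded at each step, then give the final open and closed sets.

order=[(4,2) → (3,2)]; open=[(2,2) g=3 f=6, (3,1) g=3 f=8, (3,3) g=3 f=6, (4,1) g=2 f=8, (4,3) g=2 f=6, (5,1) g=1 f=8, (5,3) g=1 f=6, (6,2) g=1 f=8]; closed=[(3,2), (4,2), (5,2)]

step 1: expand (4,2) (f=6, h=5) → closed; open now [(3,2) g=2 f=6, (4,1) g=2 f=8, (4,3) g=2 f=6, (5,1) g=1 f=8, (5,3) g=1 f=6, (6,2) g=1 f=8]
step 2: expand (3,2) (f=6, h=4) → closed; open now [(2,2) g=3 f=6, (3,1) g=3 f=8, (3,3) g=3 f=6, (4,1) g=2 f=8, (4,3) g=2 f=6, (5,1) g=1 f=8, (5,3) g=1 f=6, (6,2) g=1 f=8]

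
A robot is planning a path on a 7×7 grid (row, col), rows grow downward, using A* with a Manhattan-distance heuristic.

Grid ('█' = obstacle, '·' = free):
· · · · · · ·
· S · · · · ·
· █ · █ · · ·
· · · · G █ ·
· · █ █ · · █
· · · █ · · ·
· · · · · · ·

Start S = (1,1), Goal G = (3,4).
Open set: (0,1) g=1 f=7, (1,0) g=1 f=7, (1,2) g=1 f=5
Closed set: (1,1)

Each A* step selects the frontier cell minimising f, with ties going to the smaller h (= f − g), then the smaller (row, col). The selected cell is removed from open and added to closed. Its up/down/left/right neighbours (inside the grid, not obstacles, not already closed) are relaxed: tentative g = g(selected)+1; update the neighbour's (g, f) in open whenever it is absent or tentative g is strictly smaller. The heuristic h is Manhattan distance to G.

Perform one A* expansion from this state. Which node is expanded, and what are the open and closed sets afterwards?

expanded=(1,2); open=[(0,1) g=1 f=7, (0,2) g=2 f=7, (1,0) g=1 f=7, (1,3) g=2 f=5, (2,2) g=2 f=5]; closed=[(1,1), (1,2)]

step 1: expand (1,2) (f=5, h=4) → closed; open now [(0,1) g=1 f=7, (0,2) g=2 f=7, (1,0) g=1 f=7, (1,3) g=2 f=5, (2,2) g=2 f=5]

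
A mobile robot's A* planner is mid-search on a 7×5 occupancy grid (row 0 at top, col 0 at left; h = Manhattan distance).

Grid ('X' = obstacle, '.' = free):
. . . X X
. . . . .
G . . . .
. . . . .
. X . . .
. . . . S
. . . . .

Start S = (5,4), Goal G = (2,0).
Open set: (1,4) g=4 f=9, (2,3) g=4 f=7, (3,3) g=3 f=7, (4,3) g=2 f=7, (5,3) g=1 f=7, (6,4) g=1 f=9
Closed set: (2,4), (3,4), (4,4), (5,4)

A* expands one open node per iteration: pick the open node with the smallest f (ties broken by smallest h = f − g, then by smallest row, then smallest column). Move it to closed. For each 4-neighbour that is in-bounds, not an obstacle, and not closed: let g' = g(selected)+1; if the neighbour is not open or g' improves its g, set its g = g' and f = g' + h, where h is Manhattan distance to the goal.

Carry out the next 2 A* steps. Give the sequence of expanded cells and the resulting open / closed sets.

order=[(2,3) → (2,2)]; open=[(1,2) g=6 f=9, (1,3) g=5 f=9, (1,4) g=4 f=9, (2,1) g=6 f=7, (3,2) g=6 f=9, (3,3) g=3 f=7, (4,3) g=2 f=7, (5,3) g=1 f=7, (6,4) g=1 f=9]; closed=[(2,2), (2,3), (2,4), (3,4), (4,4), (5,4)]

step 1: expand (2,3) (f=7, h=3) → closed; open now [(1,3) g=5 f=9, (1,4) g=4 f=9, (2,2) g=5 f=7, (3,3) g=3 f=7, (4,3) g=2 f=7, (5,3) g=1 f=7, (6,4) g=1 f=9]
step 2: expand (2,2) (f=7, h=2) → closed; open now [(1,2) g=6 f=9, (1,3) g=5 f=9, (1,4) g=4 f=9, (2,1) g=6 f=7, (3,2) g=6 f=9, (3,3) g=3 f=7, (4,3) g=2 f=7, (5,3) g=1 f=7, (6,4) g=1 f=9]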